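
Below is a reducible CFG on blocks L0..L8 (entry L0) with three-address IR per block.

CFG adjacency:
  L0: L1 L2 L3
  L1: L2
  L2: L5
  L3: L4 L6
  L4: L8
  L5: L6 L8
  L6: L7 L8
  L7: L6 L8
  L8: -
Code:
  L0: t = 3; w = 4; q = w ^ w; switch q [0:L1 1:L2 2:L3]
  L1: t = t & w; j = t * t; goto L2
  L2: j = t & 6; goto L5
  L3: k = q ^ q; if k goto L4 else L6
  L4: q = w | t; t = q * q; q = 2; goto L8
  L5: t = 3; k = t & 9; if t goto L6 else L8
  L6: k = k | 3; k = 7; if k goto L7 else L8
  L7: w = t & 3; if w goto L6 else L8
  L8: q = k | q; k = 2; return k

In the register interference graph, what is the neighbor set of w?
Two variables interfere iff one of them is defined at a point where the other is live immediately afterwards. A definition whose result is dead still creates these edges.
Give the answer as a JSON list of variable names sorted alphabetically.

Answer: ["k", "q", "t"]

Working:
Block summaries:
  L0 def {q,t,w} use ∅
  L1 def {j,t} use {t,w}
  L2 def {j} use {t}
  L3 def {k} use {q}
  L4 def {q,t} use {t,w}
  L5 def {k,t} use ∅
  L6 def {k} use {k}
  L7 def {w} use {t}
  L8 def {k,q} use {k,q}

Liveness:
  live L0: ∅→{q,t,w}
  live L1: {q,t,w}→{q,t}
  live L2: {q,t}→{q}
  live L3: {q,t,w}→{k,q,t,w}
  live L4: {k,t,w}→{k,q}
  live L5: {q}→{k,q,t}
  live L6: {k,q,t}→{k,q,t}
  live L7: {k,q,t}→{k,q,t}
  live L8: {k,q}→∅

Interfere edges:
  j — {q,t}
  k — {q,t,w}
  q — {j,k,t,w}
  t — {j,k,q,w}
  w — {k,q,t}

N(w) = ["k", "q", "t"]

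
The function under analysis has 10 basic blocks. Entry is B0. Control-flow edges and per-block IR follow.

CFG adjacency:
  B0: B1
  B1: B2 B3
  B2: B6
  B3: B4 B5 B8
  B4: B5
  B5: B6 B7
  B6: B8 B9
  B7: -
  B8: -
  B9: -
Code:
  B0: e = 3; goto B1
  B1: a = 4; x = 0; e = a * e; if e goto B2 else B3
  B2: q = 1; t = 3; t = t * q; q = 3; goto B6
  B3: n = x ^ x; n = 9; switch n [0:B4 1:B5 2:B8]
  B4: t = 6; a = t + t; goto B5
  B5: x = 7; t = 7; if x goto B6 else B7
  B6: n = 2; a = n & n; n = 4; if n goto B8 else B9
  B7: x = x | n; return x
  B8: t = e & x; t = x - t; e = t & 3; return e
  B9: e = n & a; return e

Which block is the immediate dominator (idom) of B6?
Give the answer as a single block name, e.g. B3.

Answer: B1

Working:
idom tree: B1←B0 B2←B1 B3←B1 B4←B3 B5←B3 B6←B1 B7←B5 B8←B1 B9←B6
Dom at joins:
  B5: preds {B3,B4}: {B0,B1,B3} ∩ {B0,B1,B3,B4} = {B0,B1,B3}; idom=B3
  B6: preds {B2,B5}: {B0,B1,B2} ∩ {B0,B1,B3,B5} = {B0,B1}; idom=B1
  B8: preds {B3,B6}: {B0,B1,B3} ∩ {B0,B1,B6} = {B0,B1}; idom=B1

idom(B6) = B1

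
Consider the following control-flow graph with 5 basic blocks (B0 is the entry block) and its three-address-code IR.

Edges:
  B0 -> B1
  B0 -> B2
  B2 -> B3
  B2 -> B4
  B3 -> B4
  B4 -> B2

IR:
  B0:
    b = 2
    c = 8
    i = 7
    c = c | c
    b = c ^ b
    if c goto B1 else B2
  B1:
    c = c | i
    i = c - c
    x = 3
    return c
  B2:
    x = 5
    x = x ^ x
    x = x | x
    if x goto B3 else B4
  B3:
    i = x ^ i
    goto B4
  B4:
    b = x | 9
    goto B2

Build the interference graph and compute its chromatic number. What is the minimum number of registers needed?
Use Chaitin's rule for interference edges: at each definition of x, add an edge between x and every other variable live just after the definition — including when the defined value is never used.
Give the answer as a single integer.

Per-block:
  B0: def={b,c,i} ue=∅
  B1: def={c,i,x} ue={c,i}
  B2: def={x} ue=∅
  B3: def={i} ue={i,x}
  B4: def={b} ue={x}

Liveness:
  live B0: ∅→{c,i}
  live B1: {c,i}→∅
  live B2: {i}→{i,x}
  live B3: {i,x}→{i,x}
  live B4: {i,x}→{i}

Interfere edges:
  b — {c,i}
  c — {b,i,x}
  i — {b,c,x}
  x — {c,i}

Colouring:
  lower bound: {b,c,i} mutually conflict ⇒ χ ≥ 3
  3-colouring: c0={c}  c1={i}  c2={b,x}
  χ = 3

Answer: 3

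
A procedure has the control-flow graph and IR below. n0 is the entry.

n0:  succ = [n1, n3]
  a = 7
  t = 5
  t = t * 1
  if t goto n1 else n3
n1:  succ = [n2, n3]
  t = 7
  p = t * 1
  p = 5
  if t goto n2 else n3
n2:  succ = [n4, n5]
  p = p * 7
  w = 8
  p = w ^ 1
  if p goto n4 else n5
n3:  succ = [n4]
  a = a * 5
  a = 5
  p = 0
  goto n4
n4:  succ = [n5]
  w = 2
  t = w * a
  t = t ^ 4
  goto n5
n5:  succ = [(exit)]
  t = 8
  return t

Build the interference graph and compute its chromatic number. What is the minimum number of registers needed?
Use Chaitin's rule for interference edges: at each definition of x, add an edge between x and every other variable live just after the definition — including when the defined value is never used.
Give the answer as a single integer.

Per-block:
  n0: {a,t} / ∅
  n1: {p,t} / ∅
  n2: {p,w} / {p}
  n3: {a,p} / {a}
  n4: {t,w} / {a}
  n5: {t} / ∅

Live sets:
  n0 li=∅ lo={a}
  n1 li={a} lo={a,p}
  n2 li={a,p} lo={a}
  n3 li={a} lo={a}
  n4 li={a} lo=∅
  n5 li=∅ lo=∅

Interference:
  a: {p,t,w}
  p: {a,t}
  t: {a,p}
  w: {a}

Colouring:
  clique {a,p,t} ⇒ need ≥ 3
  assign a→R0 p→R1 t→R2 w→R1 — no edge inside a register ⇒ χ ≤ 3
  χ = 3

Answer: 3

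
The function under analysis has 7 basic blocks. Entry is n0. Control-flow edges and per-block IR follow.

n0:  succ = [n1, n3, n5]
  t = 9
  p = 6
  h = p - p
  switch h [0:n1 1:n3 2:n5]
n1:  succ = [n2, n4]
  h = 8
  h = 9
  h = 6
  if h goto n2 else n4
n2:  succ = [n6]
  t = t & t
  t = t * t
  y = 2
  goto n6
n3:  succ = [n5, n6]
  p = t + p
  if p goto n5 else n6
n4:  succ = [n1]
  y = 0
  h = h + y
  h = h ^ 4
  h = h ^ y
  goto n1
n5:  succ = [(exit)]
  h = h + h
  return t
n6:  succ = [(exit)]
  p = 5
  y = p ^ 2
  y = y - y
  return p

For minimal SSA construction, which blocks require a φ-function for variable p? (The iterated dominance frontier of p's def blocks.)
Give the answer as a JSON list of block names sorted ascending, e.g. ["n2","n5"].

Answer: ["n5", "n6"]

Analysis:
idom tree: n1←n0 n2←n1 n3←n0 n4←n1 n5←n0 n6←n0
Dom at joins:
  n1: preds {n0,n4}: {n0} ∩ {n0,n1,n4} = {n0}; idom=n0
  n5: preds {n0,n3}: {n0} ∩ {n0,n3} = {n0}; idom=n0
  n6: preds {n2,n3}: {n0,n1,n2} ∩ {n0,n3} = {n0}; idom=n0

Frontier:
  join n1 pred n0: · stop@n0
  join n1 pred n4: n4→n1 stop@n0
  join n5 pred n0: · stop@n0
  join n5 pred n3: n3 stop@n0
  join n6 pred n2: n2→n1 stop@n0
  join n6 pred n3: n3 stop@n0
  DF(n0)=∅
  DF(n1)={n1,n6}
  DF(n2)={n6}
  DF(n3)={n5,n6}
  DF(n4)={n1}
  DF(n5)=∅
  DF(n6)=∅

φ for p: defs {n0,n3,n6}
  DF⁺ = {n5,n6}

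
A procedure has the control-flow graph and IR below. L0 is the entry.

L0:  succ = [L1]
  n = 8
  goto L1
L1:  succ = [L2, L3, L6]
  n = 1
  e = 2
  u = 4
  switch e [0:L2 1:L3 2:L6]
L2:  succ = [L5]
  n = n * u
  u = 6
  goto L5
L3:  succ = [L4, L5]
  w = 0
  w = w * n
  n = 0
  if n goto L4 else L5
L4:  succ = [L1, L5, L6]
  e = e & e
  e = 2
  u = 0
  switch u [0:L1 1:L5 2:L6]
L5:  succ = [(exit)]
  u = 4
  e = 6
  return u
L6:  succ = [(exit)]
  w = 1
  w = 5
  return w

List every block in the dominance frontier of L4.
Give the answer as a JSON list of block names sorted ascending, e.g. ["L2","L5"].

Answer: ["L1", "L5", "L6"]

Derivation:
idom tree: L1←L0 L2←L1 L3←L1 L4←L3 L5←L1 L6←L1
Dom∩ at merges:
  L1: preds {L0,L4}: {L0} ∩ {L0,L1,L3,L4} = {L0}; idom=L0
  L5: preds {L2,L3,L4}: {L0,L1,L2} ∩ {L0,L1,L3} ∩ {L0,L1,L3,L4} = {L0,L1}; idom=L1
  L6: preds {L1,L4}: {L0,L1} ∩ {L0,L1,L3,L4} = {L0,L1}; idom=L1

DF derivation:
  join L1 pred L0: · stop@L0
  join L1 pred L4: L4→L3→L1 stop@L0
  join L5 pred L2: L2 stop@L1
  join L5 pred L3: L3 stop@L1
  join L5 pred L4: L4→L3 stop@L1
  join L6 pred L1: · stop@L1
  join L6 pred L4: L4→L3 stop@L1
  L0: DF=∅
  L1: DF={L1}
  L2: DF={L5}
  L3: DF={L1,L5,L6}
  L4: DF={L1,L5,L6}
  L5: DF=∅
  L6: DF=∅

DF(L4) = ["L1", "L5", "L6"]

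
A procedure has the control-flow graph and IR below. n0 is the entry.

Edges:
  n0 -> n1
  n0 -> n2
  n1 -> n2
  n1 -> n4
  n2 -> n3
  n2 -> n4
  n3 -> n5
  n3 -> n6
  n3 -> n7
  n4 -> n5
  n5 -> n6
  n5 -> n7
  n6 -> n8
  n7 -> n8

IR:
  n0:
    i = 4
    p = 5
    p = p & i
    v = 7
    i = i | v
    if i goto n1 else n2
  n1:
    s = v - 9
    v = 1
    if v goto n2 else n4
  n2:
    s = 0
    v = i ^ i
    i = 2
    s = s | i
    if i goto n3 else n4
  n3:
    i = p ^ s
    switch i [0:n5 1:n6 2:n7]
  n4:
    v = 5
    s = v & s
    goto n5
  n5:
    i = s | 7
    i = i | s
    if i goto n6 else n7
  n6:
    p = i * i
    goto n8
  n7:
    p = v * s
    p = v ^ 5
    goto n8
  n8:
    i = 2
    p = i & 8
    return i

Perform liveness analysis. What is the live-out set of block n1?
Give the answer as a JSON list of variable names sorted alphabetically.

Answer: ["i", "p", "s"]

Derivation:
Block summaries:
  n0 def {i,p,v} use ∅
  n1 def {s,v} use {v}
  n2 def {i,s,v} use {i}
  n3 def {i} use {p,s}
  n4 def {s,v} use {s}
  n5 def {i} use {s}
  n6 def {p} use {i}
  n7 def {p} use {s,v}
  n8 def {i,p} use ∅

Live sets:
  n0: in=∅ out={i,p,v}
  n1: in={i,p,v} out={i,p,s}
  n2: in={i,p} out={p,s,v}
  n3: in={p,s,v} out={i,s,v}
  n4: in={s} out={s,v}
  n5: in={s,v} out={i,s,v}
  n6: in={i} out=∅
  n7: in={s,v} out=∅
  n8: in=∅ out=∅

live-out(n1) = ["i", "p", "s"]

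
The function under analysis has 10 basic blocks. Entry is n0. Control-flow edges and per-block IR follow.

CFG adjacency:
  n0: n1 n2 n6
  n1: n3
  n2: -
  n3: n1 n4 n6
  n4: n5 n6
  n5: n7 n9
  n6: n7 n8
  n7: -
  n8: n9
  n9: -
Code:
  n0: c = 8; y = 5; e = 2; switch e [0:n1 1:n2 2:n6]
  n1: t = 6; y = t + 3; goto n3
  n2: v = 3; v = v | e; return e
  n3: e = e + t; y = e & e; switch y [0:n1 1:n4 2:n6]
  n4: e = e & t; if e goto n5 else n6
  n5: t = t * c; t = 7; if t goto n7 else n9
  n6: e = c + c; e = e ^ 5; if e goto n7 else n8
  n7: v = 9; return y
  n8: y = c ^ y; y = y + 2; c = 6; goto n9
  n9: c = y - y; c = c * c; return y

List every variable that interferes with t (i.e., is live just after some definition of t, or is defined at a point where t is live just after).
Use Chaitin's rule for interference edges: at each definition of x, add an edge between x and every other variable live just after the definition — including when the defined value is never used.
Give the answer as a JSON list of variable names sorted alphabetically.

Per-block:
  n0 def {c,e,y} use ∅
  n1 def {t,y} use ∅
  n2 def {v} use {e}
  n3 def {e,y} use {e,t}
  n4 def {e} use {e,t}
  n5 def {t} use {c,t}
  n6 def {e} use {c}
  n7 def {v} use {y}
  n8 def {c,y} use {c,y}
  n9 def {c} use {y}

Backward fixpoint:
  n0 li=∅ lo={c,e,y}
  n1 li={c,e} lo={c,e,t}
  n2 li={e} lo=∅
  n3 li={c,e,t} lo={c,e,t,y}
  n4 li={c,e,t,y} lo={c,t,y}
  n5 li={c,t,y} lo={y}
  n6 li={c,y} lo={c,y}
  n7 li={y} lo=∅
  n8 li={c,y} lo={y}
  n9 li={y} lo=∅

Conflict graph:
  c↔{e,t,y}
  e↔{c,t,v,y}
  t↔{c,e,y}
  v↔{e,y}
  y↔{c,e,t,v}

N(t) = ["c", "e", "y"]

Answer: ["c", "e", "y"]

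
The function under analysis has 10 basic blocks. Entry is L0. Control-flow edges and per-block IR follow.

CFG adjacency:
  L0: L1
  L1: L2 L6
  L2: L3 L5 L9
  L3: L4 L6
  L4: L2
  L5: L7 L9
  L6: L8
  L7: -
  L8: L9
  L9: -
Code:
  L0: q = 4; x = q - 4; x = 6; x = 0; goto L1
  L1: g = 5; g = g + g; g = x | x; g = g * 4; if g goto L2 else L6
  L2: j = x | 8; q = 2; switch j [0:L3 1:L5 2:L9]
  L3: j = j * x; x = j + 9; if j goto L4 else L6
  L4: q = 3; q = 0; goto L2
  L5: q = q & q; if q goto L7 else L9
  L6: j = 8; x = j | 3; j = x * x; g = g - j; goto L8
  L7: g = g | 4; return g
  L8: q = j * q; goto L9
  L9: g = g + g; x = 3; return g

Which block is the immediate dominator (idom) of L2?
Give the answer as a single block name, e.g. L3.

Answer: L1

Analysis:
idom tree: L1←L0 L2←L1 L3←L2 L4←L3 L5←L2 L6←L1 L7←L5 L8←L6 L9←L1
Dom at joins:
  L2: preds {L1,L4}: {L0,L1} ∩ {L0,L1,L2,L3,L4} = {L0,L1}; idom=L1
  L6: preds {L1,L3}: {L0,L1} ∩ {L0,L1,L2,L3} = {L0,L1}; idom=L1
  L9: preds {L2,L5,L8}: {L0,L1,L2} ∩ {L0,L1,L2,L5} ∩ {L0,L1,L6,L8} = {L0,L1}; idom=L1

idom(L2) = L1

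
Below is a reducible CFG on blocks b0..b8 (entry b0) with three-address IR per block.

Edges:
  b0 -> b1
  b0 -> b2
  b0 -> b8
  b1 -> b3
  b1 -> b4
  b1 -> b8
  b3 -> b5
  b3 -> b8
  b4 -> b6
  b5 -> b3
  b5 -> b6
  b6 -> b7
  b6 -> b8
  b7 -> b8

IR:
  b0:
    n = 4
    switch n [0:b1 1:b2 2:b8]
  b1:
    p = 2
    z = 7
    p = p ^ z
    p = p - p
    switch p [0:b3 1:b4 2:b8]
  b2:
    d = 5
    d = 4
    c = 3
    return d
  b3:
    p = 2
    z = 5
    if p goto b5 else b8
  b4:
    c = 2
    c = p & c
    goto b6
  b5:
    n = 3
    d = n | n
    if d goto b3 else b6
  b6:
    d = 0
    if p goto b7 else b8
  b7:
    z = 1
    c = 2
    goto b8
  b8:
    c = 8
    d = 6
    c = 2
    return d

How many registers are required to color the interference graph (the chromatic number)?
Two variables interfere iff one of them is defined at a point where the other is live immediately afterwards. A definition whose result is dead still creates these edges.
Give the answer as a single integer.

Answer: 3

Working:
def/use:
  b0 def {n} use ∅
  b1 def {p,z} use ∅
  b2 def {c,d} use ∅
  b3 def {p,z} use ∅
  b4 def {c} use {p}
  b5 def {d,n} use ∅
  b6 def {d} use {p}
  b7 def {c,z} use ∅
  b8 def {c,d} use ∅

Live sets:
  live b0: ∅→∅
  live b1: ∅→{p}
  live b2: ∅→∅
  live b3: ∅→{p}
  live b4: {p}→{p}
  live b5: {p}→{p}
  live b6: {p}→∅
  live b7: ∅→∅
  live b8: ∅→∅

Conflict graph:
  c — {d,p}
  d — {c,p}
  n — {p}
  p — {c,d,n,z}
  z — {p}

Chromatic number:
  {c,d,p} pairwise interfere (3-clique) ⇒ χ ≥ 3
  assign c→c1 d→c2 n→c1 p→c0 z→c1 — no edge inside a register ⇒ χ ≤ 3
  χ = 3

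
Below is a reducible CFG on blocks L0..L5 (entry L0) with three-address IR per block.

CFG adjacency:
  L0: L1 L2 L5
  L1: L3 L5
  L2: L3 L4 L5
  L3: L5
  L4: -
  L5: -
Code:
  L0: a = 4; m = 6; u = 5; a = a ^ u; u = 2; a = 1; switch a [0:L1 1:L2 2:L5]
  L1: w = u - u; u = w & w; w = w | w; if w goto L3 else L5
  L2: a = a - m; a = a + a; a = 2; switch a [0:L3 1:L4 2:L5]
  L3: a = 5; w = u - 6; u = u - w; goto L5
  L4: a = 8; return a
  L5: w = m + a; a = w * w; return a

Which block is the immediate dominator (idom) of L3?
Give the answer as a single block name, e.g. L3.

Answer: L0

Derivation:
idom tree: L1←L0 L2←L0 L3←L0 L4←L2 L5←L0
Dom∩ at merges:
  L3: preds {L1,L2}: {L0,L1} ∩ {L0,L2} = {L0}; idom=L0
  L5: preds {L0,L1,L2,L3}: {L0} ∩ {L0,L1} ∩ {L0,L2} ∩ {L0,L3} = {L0}; idom=L0

idom(L3) = L0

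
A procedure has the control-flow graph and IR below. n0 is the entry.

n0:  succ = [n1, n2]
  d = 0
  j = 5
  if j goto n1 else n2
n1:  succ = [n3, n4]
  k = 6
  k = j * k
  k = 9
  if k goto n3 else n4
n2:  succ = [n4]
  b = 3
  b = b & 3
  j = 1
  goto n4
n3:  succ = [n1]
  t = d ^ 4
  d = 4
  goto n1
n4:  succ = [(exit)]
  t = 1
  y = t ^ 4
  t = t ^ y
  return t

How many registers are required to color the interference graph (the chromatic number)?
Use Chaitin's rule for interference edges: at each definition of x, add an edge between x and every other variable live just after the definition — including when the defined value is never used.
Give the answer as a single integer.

Block summaries:
  n0: def={d,j} ue=∅
  n1: def={k} ue={j}
  n2: def={b,j} ue=∅
  n3: def={d,t} ue={d}
  n4: def={t,y} ue=∅

Backward fixpoint:
  n0: in=∅ out={d,j}
  n1: in={d,j} out={d,j}
  n2: in=∅ out=∅
  n3: in={d,j} out={d,j}
  n4: in=∅ out=∅

Interference:
  b: ∅
  d: {j,k}
  j: {d,k,t}
  k: {d,j}
  t: {j,y}
  y: {t}

Colouring:
  clique {d,j,k} ⇒ need ≥ 3
  assign b→c0 d→c1 j→c0 k→c2 t→c1 y→c0 — no edge inside a register ⇒ χ ≤ 3
  χ = 3

Answer: 3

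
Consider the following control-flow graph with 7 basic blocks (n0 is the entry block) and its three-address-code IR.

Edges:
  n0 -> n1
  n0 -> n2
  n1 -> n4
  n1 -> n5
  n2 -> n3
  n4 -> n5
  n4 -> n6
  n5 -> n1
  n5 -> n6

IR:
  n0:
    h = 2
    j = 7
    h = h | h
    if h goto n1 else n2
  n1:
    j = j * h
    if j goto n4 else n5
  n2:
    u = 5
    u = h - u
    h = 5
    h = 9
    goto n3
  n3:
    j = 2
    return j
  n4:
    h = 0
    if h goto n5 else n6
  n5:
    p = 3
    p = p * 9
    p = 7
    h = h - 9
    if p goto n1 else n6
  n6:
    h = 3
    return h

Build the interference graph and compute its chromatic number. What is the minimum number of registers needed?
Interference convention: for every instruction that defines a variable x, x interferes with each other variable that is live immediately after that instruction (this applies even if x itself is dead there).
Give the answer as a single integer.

Answer: 3

Analysis:
def/use:
  n0: {h,j} / ∅
  n1: {j} / {h,j}
  n2: {h,u} / {h}
  n3: {j} / ∅
  n4: {h} / ∅
  n5: {h,p} / {h}
  n6: {h} / ∅

Backward fixpoint:
  n0: in=∅ out={h,j}
  n1: in={h,j} out={h,j}
  n2: in={h} out=∅
  n3: in=∅ out=∅
  n4: in={j} out={h,j}
  n5: in={h,j} out={h,j}
  n6: in=∅ out=∅

Conflict graph:
  h — {j,p,u}
  j — {h,p}
  p — {h,j}
  u — {h}

Registers:
  {h,j,p} pairwise interfere (3-clique) ⇒ χ ≥ 3
  3-colouring: r0={h}  r1={j,u}  r2={p}
  χ = 3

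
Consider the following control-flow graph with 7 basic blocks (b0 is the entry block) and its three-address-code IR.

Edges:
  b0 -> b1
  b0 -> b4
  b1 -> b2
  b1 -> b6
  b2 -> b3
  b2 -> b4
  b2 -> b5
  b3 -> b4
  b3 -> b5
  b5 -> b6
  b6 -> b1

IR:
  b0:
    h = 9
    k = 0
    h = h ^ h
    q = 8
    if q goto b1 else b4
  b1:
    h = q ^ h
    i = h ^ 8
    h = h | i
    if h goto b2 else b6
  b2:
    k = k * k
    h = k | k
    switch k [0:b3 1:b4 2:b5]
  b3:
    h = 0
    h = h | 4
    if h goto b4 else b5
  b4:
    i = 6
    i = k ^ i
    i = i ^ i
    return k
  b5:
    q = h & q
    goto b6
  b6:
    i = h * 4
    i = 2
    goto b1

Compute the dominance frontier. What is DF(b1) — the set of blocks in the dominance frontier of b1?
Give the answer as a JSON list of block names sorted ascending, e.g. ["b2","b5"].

Answer: ["b1", "b4"]

Derivation:
idom tree: b1←b0 b2←b1 b3←b2 b4←b0 b5←b2 b6←b1
Join-block Dom:
  b1: preds {b0,b6}: {b0} ∩ {b0,b1,b6} = {b0}; idom=b0
  b4: preds {b0,b2,b3}: {b0} ∩ {b0,b1,b2} ∩ {b0,b1,b2,b3} = {b0}; idom=b0
  b5: preds {b2,b3}: {b0,b1,b2} ∩ {b0,b1,b2,b3} = {b0,b1,b2}; idom=b2
  b6: preds {b1,b5}: {b0,b1} ∩ {b0,b1,b2,b5} = {b0,b1}; idom=b1

DF walk-up:
  join b1 pred b0: · stop@b0
  join b1 pred b6: b6→b1 stop@b0
  join b4 pred b0: · stop@b0
  join b4 pred b2: b2→b1 stop@b0
  join b4 pred b3: b3→b2→b1 stop@b0
  join b5 pred b2: · stop@b2
  join b5 pred b3: b3 stop@b2
  join b6 pred b1: · stop@b1
  join b6 pred b5: b5→b2 stop@b1
  DF(b0)=∅
  DF(b1)={b1,b4}
  DF(b2)={b4,b6}
  DF(b3)={b4,b5}
  DF(b4)=∅
  DF(b5)={b6}
  DF(b6)={b1}

DF(b1) = ["b1", "b4"]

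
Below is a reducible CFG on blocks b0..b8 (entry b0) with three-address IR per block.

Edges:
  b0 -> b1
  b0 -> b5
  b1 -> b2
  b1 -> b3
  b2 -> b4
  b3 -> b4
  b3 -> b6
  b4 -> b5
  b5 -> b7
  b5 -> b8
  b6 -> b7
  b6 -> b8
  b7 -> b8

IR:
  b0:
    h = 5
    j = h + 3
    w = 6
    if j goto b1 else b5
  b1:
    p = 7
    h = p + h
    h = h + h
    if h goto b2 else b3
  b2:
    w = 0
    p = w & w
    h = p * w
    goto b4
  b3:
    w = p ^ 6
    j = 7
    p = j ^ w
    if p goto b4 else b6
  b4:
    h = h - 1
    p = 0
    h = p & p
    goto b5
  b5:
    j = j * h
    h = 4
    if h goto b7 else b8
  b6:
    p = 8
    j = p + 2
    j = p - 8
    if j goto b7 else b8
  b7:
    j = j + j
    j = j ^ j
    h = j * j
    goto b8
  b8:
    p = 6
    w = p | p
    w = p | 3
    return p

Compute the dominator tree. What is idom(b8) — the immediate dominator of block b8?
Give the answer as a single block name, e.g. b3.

idom tree: b1←b0 b2←b1 b3←b1 b4←b1 b5←b0 b6←b3 b7←b0 b8←b0
Dom at joins:
  b4: preds {b2,b3}: {b0,b1,b2} ∩ {b0,b1,b3} = {b0,b1}; idom=b1
  b5: preds {b0,b4}: {b0} ∩ {b0,b1,b4} = {b0}; idom=b0
  b7: preds {b5,b6}: {b0,b5} ∩ {b0,b1,b3,b6} = {b0}; idom=b0
  b8: preds {b5,b6,b7}: {b0,b5} ∩ {b0,b1,b3,b6} ∩ {b0,b7} = {b0}; idom=b0

idom(b8) = b0

Answer: b0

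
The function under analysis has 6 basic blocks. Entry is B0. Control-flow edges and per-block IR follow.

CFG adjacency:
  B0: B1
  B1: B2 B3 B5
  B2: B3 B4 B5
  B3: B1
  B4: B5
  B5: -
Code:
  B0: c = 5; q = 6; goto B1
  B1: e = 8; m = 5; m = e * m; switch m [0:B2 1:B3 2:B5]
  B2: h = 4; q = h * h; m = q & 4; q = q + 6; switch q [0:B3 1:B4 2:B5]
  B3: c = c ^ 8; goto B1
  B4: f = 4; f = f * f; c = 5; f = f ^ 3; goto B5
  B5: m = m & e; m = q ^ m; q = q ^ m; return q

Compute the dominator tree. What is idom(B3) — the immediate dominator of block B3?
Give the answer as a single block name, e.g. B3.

idom tree: B1←B0 B2←B1 B3←B1 B4←B2 B5←B1
Dom at joins:
  B1: preds {B0,B3}: {B0} ∩ {B0,B1,B3} = {B0}; idom=B0
  B3: preds {B1,B2}: {B0,B1} ∩ {B0,B1,B2} = {B0,B1}; idom=B1
  B5: preds {B1,B2,B4}: {B0,B1} ∩ {B0,B1,B2} ∩ {B0,B1,B2,B4} = {B0,B1}; idom=B1

idom(B3) = B1

Answer: B1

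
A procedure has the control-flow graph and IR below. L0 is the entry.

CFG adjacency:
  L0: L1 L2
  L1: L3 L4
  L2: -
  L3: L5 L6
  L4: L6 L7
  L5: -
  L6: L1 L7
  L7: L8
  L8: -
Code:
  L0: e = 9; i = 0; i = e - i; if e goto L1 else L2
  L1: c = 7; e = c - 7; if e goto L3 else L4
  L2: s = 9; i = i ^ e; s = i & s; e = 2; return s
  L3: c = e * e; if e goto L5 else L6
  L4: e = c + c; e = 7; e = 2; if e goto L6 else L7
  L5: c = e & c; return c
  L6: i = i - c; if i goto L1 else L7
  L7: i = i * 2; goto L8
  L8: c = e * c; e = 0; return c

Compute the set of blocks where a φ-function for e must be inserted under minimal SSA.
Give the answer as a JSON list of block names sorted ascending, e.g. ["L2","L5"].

idom tree: L1←L0 L2←L0 L3←L1 L4←L1 L5←L3 L6←L1 L7←L1 L8←L7
Dom∩ at merges:
  L1: preds {L0,L6}: {L0} ∩ {L0,L1,L6} = {L0}; idom=L0
  L6: preds {L3,L4}: {L0,L1,L3} ∩ {L0,L1,L4} = {L0,L1}; idom=L1
  L7: preds {L4,L6}: {L0,L1,L4} ∩ {L0,L1,L6} = {L0,L1}; idom=L1

DF walk-up:
  L1←L0: walk · to L0
  L1←L6: walk L6→L1 to L0
  L6←L3: walk L3 to L1
  L6←L4: walk L4 to L1
  L7←L4: walk L4 to L1
  L7←L6: walk L6 to L1
  L0: DF=∅
  L1: DF={L1}
  L2: DF=∅
  L3: DF={L6}
  L4: DF={L6,L7}
  L5: DF=∅
  L6: DF={L1,L7}
  L7: DF=∅
  L8: DF=∅

φ for e: defs {L0,L1,L2,L4,L8}
  DF⁺ = {L1,L6,L7}

Answer: ["L1", "L6", "L7"]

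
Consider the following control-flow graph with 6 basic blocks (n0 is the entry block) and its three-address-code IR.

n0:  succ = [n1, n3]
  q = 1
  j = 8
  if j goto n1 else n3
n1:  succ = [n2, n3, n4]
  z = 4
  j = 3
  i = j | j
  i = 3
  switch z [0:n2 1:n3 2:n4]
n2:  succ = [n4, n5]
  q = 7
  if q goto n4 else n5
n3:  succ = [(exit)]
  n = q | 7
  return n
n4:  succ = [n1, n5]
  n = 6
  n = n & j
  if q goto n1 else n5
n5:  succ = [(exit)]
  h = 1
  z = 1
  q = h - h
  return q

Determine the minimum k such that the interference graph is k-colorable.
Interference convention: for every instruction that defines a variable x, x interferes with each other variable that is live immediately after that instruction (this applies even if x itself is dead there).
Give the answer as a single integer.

def/use:
  n0 def {j,q} use ∅
  n1 def {i,j,z} use ∅
  n2 def {q} use ∅
  n3 def {n} use {q}
  n4 def {n} use {j,q}
  n5 def {h,q,z} use ∅

Live sets:
  n0 li=∅ lo={q}
  n1 li={q} lo={j,q}
  n2 li={j} lo={j,q}
  n3 li={q} lo=∅
  n4 li={j,q} lo={q}
  n5 li=∅ lo=∅

Interfere edges:
  h — {z}
  i — {j,q,z}
  j — {i,n,q,z}
  n — {j,q}
  q — {i,j,n,z}
  z — {h,i,j,q}

Colouring:
  {i,j,q,z} pairwise interfere (4-clique) ⇒ χ ≥ 4
  assign h→R0 i→R3 j→R0 n→R2 q→R1 z→R2 — no edge inside a register ⇒ χ ≤ 4
  χ = 4

Answer: 4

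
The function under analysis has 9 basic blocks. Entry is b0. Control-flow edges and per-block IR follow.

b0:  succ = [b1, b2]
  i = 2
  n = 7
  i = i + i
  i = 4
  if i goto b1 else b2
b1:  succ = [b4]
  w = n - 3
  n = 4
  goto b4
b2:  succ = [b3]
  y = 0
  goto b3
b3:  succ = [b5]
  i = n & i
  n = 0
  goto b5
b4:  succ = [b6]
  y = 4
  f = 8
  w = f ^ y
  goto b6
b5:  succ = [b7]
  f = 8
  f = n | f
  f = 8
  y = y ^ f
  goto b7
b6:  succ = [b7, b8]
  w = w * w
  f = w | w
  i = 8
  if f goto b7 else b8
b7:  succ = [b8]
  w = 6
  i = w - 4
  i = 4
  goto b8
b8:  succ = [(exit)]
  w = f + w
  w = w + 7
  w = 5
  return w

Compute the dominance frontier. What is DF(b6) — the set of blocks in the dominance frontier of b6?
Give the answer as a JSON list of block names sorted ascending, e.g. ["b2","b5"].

idom tree: b1←b0 b2←b0 b3←b2 b4←b1 b5←b3 b6←b4 b7←b0 b8←b0
Join-block Dom:
  b7: preds {b5,b6}: {b0,b2,b3,b5} ∩ {b0,b1,b4,b6} = {b0}; idom=b0
  b8: preds {b6,b7}: {b0,b1,b4,b6} ∩ {b0,b7} = {b0}; idom=b0

DF derivation:
  join b7 pred b5: b5→b3→b2 stop@b0
  join b7 pred b6: b6→b4→b1 stop@b0
  join b8 pred b6: b6→b4→b1 stop@b0
  join b8 pred b7: b7 stop@b0
  b0 → ∅
  b1 → {b7,b8}
  b2 → {b7}
  b3 → {b7}
  b4 → {b7,b8}
  b5 → {b7}
  b6 → {b7,b8}
  b7 → {b8}
  b8 → ∅

DF(b6) = ["b7", "b8"]

Answer: ["b7", "b8"]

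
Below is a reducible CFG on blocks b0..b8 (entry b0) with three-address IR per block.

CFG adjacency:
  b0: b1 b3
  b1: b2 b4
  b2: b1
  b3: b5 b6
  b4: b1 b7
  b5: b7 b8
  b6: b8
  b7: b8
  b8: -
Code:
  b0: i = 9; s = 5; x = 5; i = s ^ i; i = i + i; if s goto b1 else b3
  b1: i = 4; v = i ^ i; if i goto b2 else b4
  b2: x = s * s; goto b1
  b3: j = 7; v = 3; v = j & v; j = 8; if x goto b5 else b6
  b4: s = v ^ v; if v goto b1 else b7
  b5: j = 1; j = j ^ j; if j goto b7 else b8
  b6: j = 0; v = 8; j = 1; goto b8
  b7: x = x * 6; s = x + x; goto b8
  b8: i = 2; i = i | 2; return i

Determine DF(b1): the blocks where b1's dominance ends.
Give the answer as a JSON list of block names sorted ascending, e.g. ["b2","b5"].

Answer: ["b1", "b7"]

Analysis:
idom tree: b1←b0 b2←b1 b3←b0 b4←b1 b5←b3 b6←b3 b7←b0 b8←b0
Dom∩ at merges:
  b1: preds {b0,b2,b4}: {b0} ∩ {b0,b1,b2} ∩ {b0,b1,b4} = {b0}; idom=b0
  b7: preds {b4,b5}: {b0,b1,b4} ∩ {b0,b3,b5} = {b0}; idom=b0
  b8: preds {b5,b6,b7}: {b0,b3,b5} ∩ {b0,b3,b6} ∩ {b0,b7} = {b0}; idom=b0

Frontier:
  b1←b0: walk · to b0
  b1←b2: walk b2→b1 to b0
  b1←b4: walk b4→b1 to b0
  b7←b4: walk b4→b1 to b0
  b7←b5: walk b5→b3 to b0
  b8←b5: walk b5→b3 to b0
  b8←b6: walk b6→b3 to b0
  b8←b7: walk b7 to b0
  b0 → ∅
  b1 → {b1,b7}
  b2 → {b1}
  b3 → {b7,b8}
  b4 → {b1,b7}
  b5 → {b7,b8}
  b6 → {b8}
  b7 → {b8}
  b8 → ∅

DF(b1) = ["b1", "b7"]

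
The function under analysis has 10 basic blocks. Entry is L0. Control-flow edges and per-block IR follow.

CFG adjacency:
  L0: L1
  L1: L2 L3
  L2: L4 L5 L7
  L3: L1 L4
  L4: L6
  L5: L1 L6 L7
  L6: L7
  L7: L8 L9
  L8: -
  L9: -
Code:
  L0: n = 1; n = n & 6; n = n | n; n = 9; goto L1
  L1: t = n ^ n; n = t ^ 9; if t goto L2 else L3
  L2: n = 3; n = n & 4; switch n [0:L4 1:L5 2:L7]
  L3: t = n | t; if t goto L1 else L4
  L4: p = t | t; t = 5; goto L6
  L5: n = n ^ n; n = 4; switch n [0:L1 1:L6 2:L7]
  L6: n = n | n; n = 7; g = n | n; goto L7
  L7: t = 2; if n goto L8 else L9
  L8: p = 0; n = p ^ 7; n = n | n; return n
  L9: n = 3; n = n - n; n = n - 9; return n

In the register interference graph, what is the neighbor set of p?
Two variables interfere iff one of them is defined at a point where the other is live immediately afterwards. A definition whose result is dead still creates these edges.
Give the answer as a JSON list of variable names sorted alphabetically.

Answer: ["n"]

Analysis:
Block summaries:
  L0 def {n} use ∅
  L1 def {n,t} use {n}
  L2 def {n} use ∅
  L3 def {t} use {n,t}
  L4 def {p,t} use {t}
  L5 def {n} use {n}
  L6 def {g,n} use {n}
  L7 def {t} use {n}
  L8 def {n,p} use ∅
  L9 def {n} use ∅

Live sets:
  L0: in=∅ out={n}
  L1: in={n} out={n,t}
  L2: in={t} out={n,t}
  L3: in={n,t} out={n,t}
  L4: in={n,t} out={n}
  L5: in={n} out={n}
  L6: in={n} out={n}
  L7: in={n} out=∅
  L8: in=∅ out=∅
  L9: in=∅ out=∅

Conflict graph:
  g↔{n}
  n↔{g,p,t}
  p↔{n}
  t↔{n}

N(p) = ["n"]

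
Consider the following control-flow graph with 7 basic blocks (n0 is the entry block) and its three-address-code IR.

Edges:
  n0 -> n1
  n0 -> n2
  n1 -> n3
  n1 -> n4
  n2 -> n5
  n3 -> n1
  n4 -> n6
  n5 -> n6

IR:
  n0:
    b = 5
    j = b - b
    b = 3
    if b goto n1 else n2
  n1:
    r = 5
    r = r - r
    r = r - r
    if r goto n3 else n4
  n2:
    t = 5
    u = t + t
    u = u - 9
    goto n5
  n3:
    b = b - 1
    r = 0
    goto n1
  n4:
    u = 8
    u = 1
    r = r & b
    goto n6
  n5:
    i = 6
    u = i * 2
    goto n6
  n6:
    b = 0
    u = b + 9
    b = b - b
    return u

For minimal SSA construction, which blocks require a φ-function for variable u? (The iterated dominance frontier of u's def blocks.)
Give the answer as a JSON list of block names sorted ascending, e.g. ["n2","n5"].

idom tree: n1←n0 n2←n0 n3←n1 n4←n1 n5←n2 n6←n0
Join-block Dom:
  n1: preds {n0,n3}: {n0} ∩ {n0,n1,n3} = {n0}; idom=n0
  n6: preds {n4,n5}: {n0,n1,n4} ∩ {n0,n2,n5} = {n0}; idom=n0

DF derivation:
  join n1 pred n0: · stop@n0
  join n1 pred n3: n3→n1 stop@n0
  join n6 pred n4: n4→n1 stop@n0
  join n6 pred n5: n5→n2 stop@n0
  DF(n0)=∅
  DF(n1)={n1,n6}
  DF(n2)={n6}
  DF(n3)={n1}
  DF(n4)={n6}
  DF(n5)={n6}
  DF(n6)=∅

φ for u: defs {n2,n4,n5,n6}
  DF⁺ = {n6}

Answer: ["n6"]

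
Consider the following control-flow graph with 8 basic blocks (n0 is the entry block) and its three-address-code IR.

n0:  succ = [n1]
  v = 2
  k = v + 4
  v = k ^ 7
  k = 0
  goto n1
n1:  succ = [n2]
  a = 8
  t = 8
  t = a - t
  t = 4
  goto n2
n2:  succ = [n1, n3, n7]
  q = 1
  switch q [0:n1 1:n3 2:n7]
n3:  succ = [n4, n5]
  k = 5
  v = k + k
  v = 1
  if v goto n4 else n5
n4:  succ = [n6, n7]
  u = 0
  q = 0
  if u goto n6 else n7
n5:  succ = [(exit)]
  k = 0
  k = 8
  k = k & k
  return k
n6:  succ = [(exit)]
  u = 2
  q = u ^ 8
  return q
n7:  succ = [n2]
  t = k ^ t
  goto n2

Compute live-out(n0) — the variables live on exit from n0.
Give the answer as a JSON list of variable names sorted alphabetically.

Answer: ["k"]

Working:
Block summaries:
  n0 def {k,v} use ∅
  n1 def {a,t} use ∅
  n2 def {q} use ∅
  n3 def {k,v} use ∅
  n4 def {q,u} use ∅
  n5 def {k} use ∅
  n6 def {q,u} use ∅
  n7 def {t} use {k,t}

Live sets:
  n0: in=∅ out={k}
  n1: in={k} out={k,t}
  n2: in={k,t} out={k,t}
  n3: in={t} out={k,t}
  n4: in={k,t} out={k,t}
  n5: in=∅ out=∅
  n6: in=∅ out=∅
  n7: in={k,t} out={k,t}

live-out(n0) = ["k"]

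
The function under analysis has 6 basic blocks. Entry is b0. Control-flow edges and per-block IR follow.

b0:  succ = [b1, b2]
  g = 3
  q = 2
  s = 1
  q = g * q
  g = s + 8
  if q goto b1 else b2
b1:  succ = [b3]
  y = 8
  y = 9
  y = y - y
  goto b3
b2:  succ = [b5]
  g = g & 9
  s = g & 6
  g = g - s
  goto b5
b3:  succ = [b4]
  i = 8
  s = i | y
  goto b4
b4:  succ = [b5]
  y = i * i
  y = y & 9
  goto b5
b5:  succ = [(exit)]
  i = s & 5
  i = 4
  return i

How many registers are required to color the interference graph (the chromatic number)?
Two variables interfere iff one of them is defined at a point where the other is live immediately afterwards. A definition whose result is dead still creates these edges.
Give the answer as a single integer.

Per-block:
  b0: def={g,q,s} ue=∅
  b1: def={y} ue=∅
  b2: def={g,s} ue={g}
  b3: def={i,s} ue={y}
  b4: def={y} ue={i}
  b5: def={i} ue={s}

Liveness:
  b0: in=∅ out={g}
  b1: in=∅ out={y}
  b2: in={g} out={s}
  b3: in={y} out={i,s}
  b4: in={i,s} out={s}
  b5: in={s} out=∅

Interference:
  g↔{q,s}
  i↔{s,y}
  q↔{g,s}
  s↔{g,i,q,y}
  y↔{i,s}

Registers:
  {g,q,s} pairwise interfere (3-clique) ⇒ χ ≥ 3
  3-colouring: r0={s}  r1={g,i}  r2={q,y}
  χ = 3

Answer: 3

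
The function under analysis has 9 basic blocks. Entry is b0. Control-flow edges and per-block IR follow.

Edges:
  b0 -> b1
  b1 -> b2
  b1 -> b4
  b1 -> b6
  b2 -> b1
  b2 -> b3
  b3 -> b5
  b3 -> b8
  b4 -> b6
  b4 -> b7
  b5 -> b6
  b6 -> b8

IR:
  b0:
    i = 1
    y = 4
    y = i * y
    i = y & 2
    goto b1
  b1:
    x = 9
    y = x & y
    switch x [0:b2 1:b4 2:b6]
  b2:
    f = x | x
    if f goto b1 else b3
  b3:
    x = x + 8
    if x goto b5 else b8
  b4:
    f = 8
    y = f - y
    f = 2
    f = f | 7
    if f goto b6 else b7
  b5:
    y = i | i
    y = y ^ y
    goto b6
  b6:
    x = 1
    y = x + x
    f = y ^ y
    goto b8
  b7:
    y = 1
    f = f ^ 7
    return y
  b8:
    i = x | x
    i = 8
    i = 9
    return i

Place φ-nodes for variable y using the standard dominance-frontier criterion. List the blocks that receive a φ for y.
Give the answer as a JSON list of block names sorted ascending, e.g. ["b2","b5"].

idom tree: b1←b0 b2←b1 b3←b2 b4←b1 b5←b3 b6←b1 b7←b4 b8←b1
Join-block Dom:
  b1: preds {b0,b2}: {b0} ∩ {b0,b1,b2} = {b0}; idom=b0
  b6: preds {b1,b4,b5}: {b0,b1} ∩ {b0,b1,b4} ∩ {b0,b1,b2,b3,b5} = {b0,b1}; idom=b1
  b8: preds {b3,b6}: {b0,b1,b2,b3} ∩ {b0,b1,b6} = {b0,b1}; idom=b1

DF walk-up:
  join b1 pred b0: · stop@b0
  join b1 pred b2: b2→b1 stop@b0
  join b6 pred b1: · stop@b1
  join b6 pred b4: b4 stop@b1
  join b6 pred b5: b5→b3→b2 stop@b1
  join b8 pred b3: b3→b2 stop@b1
  join b8 pred b6: b6 stop@b1
  DF(b0)=∅
  DF(b1)={b1}
  DF(b2)={b1,b6,b8}
  DF(b3)={b6,b8}
  DF(b4)={b6}
  DF(b5)={b6}
  DF(b6)={b8}
  DF(b7)=∅
  DF(b8)=∅

φ for y: defs {b0,b1,b4,b5,b6,b7}
  DF⁺ = {b1,b6,b8}

Answer: ["b1", "b6", "b8"]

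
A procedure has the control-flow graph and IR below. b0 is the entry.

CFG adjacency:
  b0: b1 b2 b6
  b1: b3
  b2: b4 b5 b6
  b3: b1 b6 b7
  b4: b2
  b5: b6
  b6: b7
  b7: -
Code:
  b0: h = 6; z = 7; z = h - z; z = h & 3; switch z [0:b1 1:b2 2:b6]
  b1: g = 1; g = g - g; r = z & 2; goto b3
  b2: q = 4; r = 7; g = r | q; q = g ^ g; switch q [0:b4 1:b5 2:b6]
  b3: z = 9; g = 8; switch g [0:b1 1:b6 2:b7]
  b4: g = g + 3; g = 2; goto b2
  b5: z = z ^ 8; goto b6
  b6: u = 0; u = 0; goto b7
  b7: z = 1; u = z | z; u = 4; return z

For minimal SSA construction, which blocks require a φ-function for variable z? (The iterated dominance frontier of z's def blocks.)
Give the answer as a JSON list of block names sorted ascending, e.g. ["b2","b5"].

idom tree: b1←b0 b2←b0 b3←b1 b4←b2 b5←b2 b6←b0 b7←b0
Dom at joins:
  b1: preds {b0,b3}: {b0} ∩ {b0,b1,b3} = {b0}; idom=b0
  b2: preds {b0,b4}: {b0} ∩ {b0,b2,b4} = {b0}; idom=b0
  b6: preds {b0,b2,b3,b5}: {b0} ∩ {b0,b2} ∩ {b0,b1,b3} ∩ {b0,b2,b5} = {b0}; idom=b0
  b7: preds {b3,b6}: {b0,b1,b3} ∩ {b0,b6} = {b0}; idom=b0

DF derivation:
  b1←b0: walk · to b0
  b1←b3: walk b3→b1 to b0
  b2←b0: walk · to b0
  b2←b4: walk b4→b2 to b0
  b6←b0: walk · to b0
  b6←b2: walk b2 to b0
  b6←b3: walk b3→b1 to b0
  b6←b5: walk b5→b2 to b0
  b7←b3: walk b3→b1 to b0
  b7←b6: walk b6 to b0
  DF(b0)=∅
  DF(b1)={b1,b6,b7}
  DF(b2)={b2,b6}
  DF(b3)={b1,b6,b7}
  DF(b4)={b2}
  DF(b5)={b6}
  DF(b6)={b7}
  DF(b7)=∅

φ for z: defs {b0,b3,b5,b7}
  DF⁺ = {b1,b6,b7}

Answer: ["b1", "b6", "b7"]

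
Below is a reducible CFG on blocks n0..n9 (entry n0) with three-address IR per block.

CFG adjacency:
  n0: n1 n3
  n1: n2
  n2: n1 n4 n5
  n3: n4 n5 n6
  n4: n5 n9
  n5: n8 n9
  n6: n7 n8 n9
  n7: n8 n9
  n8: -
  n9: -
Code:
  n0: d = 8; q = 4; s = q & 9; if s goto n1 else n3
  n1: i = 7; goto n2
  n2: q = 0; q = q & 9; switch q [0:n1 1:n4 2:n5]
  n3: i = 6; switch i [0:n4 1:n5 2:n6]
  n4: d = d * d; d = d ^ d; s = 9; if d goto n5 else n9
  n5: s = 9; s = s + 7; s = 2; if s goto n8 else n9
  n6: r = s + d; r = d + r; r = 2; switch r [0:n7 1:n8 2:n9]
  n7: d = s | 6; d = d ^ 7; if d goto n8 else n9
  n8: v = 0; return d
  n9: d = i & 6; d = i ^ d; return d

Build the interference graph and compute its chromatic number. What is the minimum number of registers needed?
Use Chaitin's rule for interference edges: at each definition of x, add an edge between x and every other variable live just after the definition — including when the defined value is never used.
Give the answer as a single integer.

Answer: 4

Derivation:
Per-block:
  n0: {d,q,s} / ∅
  n1: {i} / ∅
  n2: {q} / ∅
  n3: {i} / ∅
  n4: {d,s} / {d}
  n5: {s} / ∅
  n6: {r} / {d,s}
  n7: {d} / {s}
  n8: {v} / {d}
  n9: {d} / {i}

Live sets:
  n0: in=∅ out={d,s}
  n1: in={d} out={d,i}
  n2: in={d,i} out={d,i}
  n3: in={d,s} out={d,i,s}
  n4: in={d,i} out={d,i}
  n5: in={d,i} out={d,i}
  n6: in={d,i,s} out={d,i,s}
  n7: in={i,s} out={d,i}
  n8: in={d} out=∅
  n9: in={i} out=∅

Conflict graph:
  d — {i,q,r,s,v}
  i — {d,q,r,s}
  q — {d,i}
  r — {d,i,s}
  s — {d,i,r}
  v — {d}

Colouring:
  {d,i,r,s} pairwise interfere (4-clique) ⇒ χ ≥ 4
  assign d→c0 i→c1 q→c2 r→c2 s→c3 v→c1 — no edge inside a register ⇒ χ ≤ 4
  χ = 4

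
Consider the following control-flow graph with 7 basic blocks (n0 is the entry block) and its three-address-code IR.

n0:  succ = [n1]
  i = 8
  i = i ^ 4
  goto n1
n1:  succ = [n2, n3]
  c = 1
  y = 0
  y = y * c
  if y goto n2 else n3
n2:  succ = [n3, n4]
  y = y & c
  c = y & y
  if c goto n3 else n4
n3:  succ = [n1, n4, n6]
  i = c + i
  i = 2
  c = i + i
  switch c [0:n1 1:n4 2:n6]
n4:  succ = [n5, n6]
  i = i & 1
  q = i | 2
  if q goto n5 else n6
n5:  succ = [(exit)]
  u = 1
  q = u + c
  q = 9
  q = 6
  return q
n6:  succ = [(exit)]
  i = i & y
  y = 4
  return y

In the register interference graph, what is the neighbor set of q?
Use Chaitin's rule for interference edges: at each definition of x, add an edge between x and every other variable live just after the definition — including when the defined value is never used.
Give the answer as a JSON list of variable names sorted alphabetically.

Answer: ["c", "i", "y"]

Derivation:
Block summaries:
  n0: {i} / ∅
  n1: {c,y} / ∅
  n2: {c,y} / {c,y}
  n3: {c,i} / {c,i}
  n4: {i,q} / {i}
  n5: {q,u} / {c}
  n6: {i,y} / {i,y}

Live sets:
  live n0: ∅→{i}
  live n1: {i}→{c,i,y}
  live n2: {c,i,y}→{c,i,y}
  live n3: {c,i,y}→{c,i,y}
  live n4: {c,i,y}→{c,i,y}
  live n5: {c}→∅
  live n6: {i,y}→∅

Conflict graph:
  c: {i,q,u,y}
  i: {c,q,y}
  q: {c,i,y}
  u: {c}
  y: {c,i,q}

N(q) = ["c", "i", "y"]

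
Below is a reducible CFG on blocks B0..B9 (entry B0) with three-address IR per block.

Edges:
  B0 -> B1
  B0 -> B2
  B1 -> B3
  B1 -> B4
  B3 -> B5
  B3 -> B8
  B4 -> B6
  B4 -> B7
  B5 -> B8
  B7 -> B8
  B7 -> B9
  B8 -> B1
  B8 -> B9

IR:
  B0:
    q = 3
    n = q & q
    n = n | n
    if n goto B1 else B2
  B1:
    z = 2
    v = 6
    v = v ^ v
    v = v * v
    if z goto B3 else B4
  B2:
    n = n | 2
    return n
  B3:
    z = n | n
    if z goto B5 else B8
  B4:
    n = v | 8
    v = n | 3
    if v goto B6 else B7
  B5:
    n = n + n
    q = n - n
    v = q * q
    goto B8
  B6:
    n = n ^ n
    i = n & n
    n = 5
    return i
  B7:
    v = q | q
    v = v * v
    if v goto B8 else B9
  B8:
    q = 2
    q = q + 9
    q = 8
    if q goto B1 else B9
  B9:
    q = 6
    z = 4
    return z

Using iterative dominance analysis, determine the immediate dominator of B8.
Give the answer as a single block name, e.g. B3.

idom tree: B1←B0 B2←B0 B3←B1 B4←B1 B5←B3 B6←B4 B7←B4 B8←B1 B9←B1
Dom∩ at merges:
  B1: preds {B0,B8}: {B0} ∩ {B0,B1,B8} = {B0}; idom=B0
  B8: preds {B3,B5,B7}: {B0,B1,B3} ∩ {B0,B1,B3,B5} ∩ {B0,B1,B4,B7} = {B0,B1}; idom=B1
  B9: preds {B7,B8}: {B0,B1,B4,B7} ∩ {B0,B1,B8} = {B0,B1}; idom=B1

idom(B8) = B1

Answer: B1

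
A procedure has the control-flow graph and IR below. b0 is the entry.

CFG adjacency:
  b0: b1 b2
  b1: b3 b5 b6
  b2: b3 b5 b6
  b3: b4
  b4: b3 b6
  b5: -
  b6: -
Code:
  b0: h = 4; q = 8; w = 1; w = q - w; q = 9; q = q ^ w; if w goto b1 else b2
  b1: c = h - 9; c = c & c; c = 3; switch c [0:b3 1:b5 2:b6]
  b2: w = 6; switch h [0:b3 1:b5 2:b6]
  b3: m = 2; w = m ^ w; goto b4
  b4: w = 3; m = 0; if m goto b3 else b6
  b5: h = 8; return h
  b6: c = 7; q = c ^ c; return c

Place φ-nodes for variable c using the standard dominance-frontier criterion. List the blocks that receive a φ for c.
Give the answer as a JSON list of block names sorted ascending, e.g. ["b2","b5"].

Answer: ["b3", "b5", "b6"]

Analysis:
idom tree: b1←b0 b2←b0 b3←b0 b4←b3 b5←b0 b6←b0
Dom∩ at merges:
  b3: preds {b1,b2,b4}: {b0,b1} ∩ {b0,b2} ∩ {b0,b3,b4} = {b0}; idom=b0
  b5: preds {b1,b2}: {b0,b1} ∩ {b0,b2} = {b0}; idom=b0
  b6: preds {b1,b2,b4}: {b0,b1} ∩ {b0,b2} ∩ {b0,b3,b4} = {b0}; idom=b0

Frontier:
  b3←b1: walk b1 to b0
  b3←b2: walk b2 to b0
  b3←b4: walk b4→b3 to b0
  b5←b1: walk b1 to b0
  b5←b2: walk b2 to b0
  b6←b1: walk b1 to b0
  b6←b2: walk b2 to b0
  b6←b4: walk b4→b3 to b0
  b0: DF=∅
  b1: DF={b3,b5,b6}
  b2: DF={b3,b5,b6}
  b3: DF={b3,b6}
  b4: DF={b3,b6}
  b5: DF=∅
  b6: DF=∅

φ for c: defs {b1,b6}
  DF⁺ = {b3,b5,b6}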